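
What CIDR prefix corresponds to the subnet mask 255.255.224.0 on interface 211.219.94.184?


Binary: 11111111.11111111.11100000.00000000
Count leading 1s
Prefix: /19


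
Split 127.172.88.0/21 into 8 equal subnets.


New prefix = 21 + 3 = 24
Each subnet has 256 addresses
  127.172.88.0/24
  127.172.89.0/24
  127.172.90.0/24
  127.172.91.0/24
  127.172.92.0/24
  127.172.93.0/24
  127.172.94.0/24
  127.172.95.0/24
Subnets: 127.172.88.0/24, 127.172.89.0/24, 127.172.90.0/24, 127.172.91.0/24, 127.172.92.0/24, 127.172.93.0/24, 127.172.94.0/24, 127.172.95.0/24


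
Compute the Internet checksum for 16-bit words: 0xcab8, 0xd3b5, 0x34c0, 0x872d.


Sum all words (with carry folding):
+ 0xcab8 = 0xcab8
+ 0xd3b5 = 0x9e6e
+ 0x34c0 = 0xd32e
+ 0x872d = 0x5a5c
One's complement: ~0x5a5c
Checksum = 0xa5a3


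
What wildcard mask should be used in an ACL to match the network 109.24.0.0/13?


Subnet mask: 255.248.0.0
Wildcard = 255.255.255.255 - subnet mask
255 - 255 = 0
255 - 248 = 7
255 - 0 = 255
255 - 0 = 255
Wildcard: 0.7.255.255


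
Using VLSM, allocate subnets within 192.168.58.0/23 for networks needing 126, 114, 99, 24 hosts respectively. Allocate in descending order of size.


126 hosts -> /25 (126 usable): 192.168.58.0/25
114 hosts -> /25 (126 usable): 192.168.58.128/25
99 hosts -> /25 (126 usable): 192.168.59.0/25
24 hosts -> /27 (30 usable): 192.168.59.128/27
Allocation: 192.168.58.0/25 (126 hosts, 126 usable); 192.168.58.128/25 (114 hosts, 126 usable); 192.168.59.0/25 (99 hosts, 126 usable); 192.168.59.128/27 (24 hosts, 30 usable)


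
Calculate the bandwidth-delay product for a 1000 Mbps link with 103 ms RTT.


BDP = bandwidth * RTT
= 1000 Mbps * 103 ms
= 1000 * 1e6 * 103 / 1000 bits
= 103000000 bits
= 12875000 bytes
= 12573.2422 KB
BDP = 103000000 bits (12875000 bytes)


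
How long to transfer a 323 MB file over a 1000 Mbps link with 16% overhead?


Effective throughput = 1000 * (1 - 16/100) = 840 Mbps
File size in Mb = 323 * 8 = 2584 Mb
Time = 2584 / 840
Time = 3.0762 seconds


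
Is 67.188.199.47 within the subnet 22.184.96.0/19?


Subnet network: 22.184.96.0
Test IP AND mask: 67.188.192.0
No, 67.188.199.47 is not in 22.184.96.0/19


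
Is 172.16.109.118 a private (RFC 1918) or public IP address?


RFC 1918 private ranges:
  10.0.0.0/8 (10.0.0.0 - 10.255.255.255)
  172.16.0.0/12 (172.16.0.0 - 172.31.255.255)
  192.168.0.0/16 (192.168.0.0 - 192.168.255.255)
Private (in 172.16.0.0/12)


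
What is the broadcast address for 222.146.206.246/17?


Network: 222.146.128.0/17
Host bits = 15
Set all host bits to 1:
Broadcast: 222.146.255.255


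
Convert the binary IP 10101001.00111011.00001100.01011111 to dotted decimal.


10101001 = 169
00111011 = 59
00001100 = 12
01011111 = 95
IP: 169.59.12.95


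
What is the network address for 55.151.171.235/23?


IP:   00110111.10010111.10101011.11101011
Mask: 11111111.11111111.11111110.00000000
AND operation:
Net:  00110111.10010111.10101010.00000000
Network: 55.151.170.0/23


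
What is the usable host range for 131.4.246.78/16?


Network: 131.4.0.0
Broadcast: 131.4.255.255
First usable = network + 1
Last usable = broadcast - 1
Range: 131.4.0.1 to 131.4.255.254


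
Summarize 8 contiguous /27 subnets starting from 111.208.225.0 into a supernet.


Original prefix: /27
Number of subnets: 8 = 2^3
New prefix = 27 - 3 = 24
Supernet: 111.208.225.0/24


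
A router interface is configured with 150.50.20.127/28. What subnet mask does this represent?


/28 means 28 network bits, 4 host bits
Binary: 11111111111111111111111111110000
Mask: 255.255.255.240


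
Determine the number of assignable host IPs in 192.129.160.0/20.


Host bits = 32 - 20 = 12
Total addresses = 2^12 = 4096
Usable = total - 2 (network and broadcast)
Usable hosts: 4094


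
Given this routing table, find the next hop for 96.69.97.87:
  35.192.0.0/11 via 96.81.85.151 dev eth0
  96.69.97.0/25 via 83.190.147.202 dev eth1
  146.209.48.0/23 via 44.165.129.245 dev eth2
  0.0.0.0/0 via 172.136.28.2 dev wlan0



Longest prefix match for 96.69.97.87:
  /11 35.192.0.0: no
  /25 96.69.97.0: MATCH
  /23 146.209.48.0: no
  /0 0.0.0.0: MATCH
Selected: next-hop 83.190.147.202 via eth1 (matched /25)


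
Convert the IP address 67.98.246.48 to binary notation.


67 = 01000011
98 = 01100010
246 = 11110110
48 = 00110000
Binary: 01000011.01100010.11110110.00110000


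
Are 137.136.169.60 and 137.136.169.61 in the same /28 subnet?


Mask: 255.255.255.240
137.136.169.60 AND mask = 137.136.169.48
137.136.169.61 AND mask = 137.136.169.48
Yes, same subnet (137.136.169.48)


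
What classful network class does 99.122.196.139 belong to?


First octet: 99
Binary: 01100011
0xxxxxxx -> Class A (1-126)
Class A, default mask 255.0.0.0 (/8)


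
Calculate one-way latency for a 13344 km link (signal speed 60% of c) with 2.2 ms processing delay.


Speed = 0.6 * 3e5 km/s = 180000 km/s
Propagation delay = 13344 / 180000 = 0.0741 s = 74.1333 ms
Processing delay = 2.2 ms
Total one-way latency = 76.3333 ms


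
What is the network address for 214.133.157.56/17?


IP:   11010110.10000101.10011101.00111000
Mask: 11111111.11111111.10000000.00000000
AND operation:
Net:  11010110.10000101.10000000.00000000
Network: 214.133.128.0/17


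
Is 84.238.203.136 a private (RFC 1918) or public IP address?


RFC 1918 private ranges:
  10.0.0.0/8 (10.0.0.0 - 10.255.255.255)
  172.16.0.0/12 (172.16.0.0 - 172.31.255.255)
  192.168.0.0/16 (192.168.0.0 - 192.168.255.255)
Public (not in any RFC 1918 range)


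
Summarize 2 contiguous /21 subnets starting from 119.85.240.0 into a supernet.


Original prefix: /21
Number of subnets: 2 = 2^1
New prefix = 21 - 1 = 20
Supernet: 119.85.240.0/20


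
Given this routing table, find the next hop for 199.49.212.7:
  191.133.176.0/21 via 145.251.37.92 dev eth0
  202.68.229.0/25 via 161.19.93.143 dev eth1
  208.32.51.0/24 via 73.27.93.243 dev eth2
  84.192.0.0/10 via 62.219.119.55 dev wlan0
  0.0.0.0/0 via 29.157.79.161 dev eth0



Longest prefix match for 199.49.212.7:
  /21 191.133.176.0: no
  /25 202.68.229.0: no
  /24 208.32.51.0: no
  /10 84.192.0.0: no
  /0 0.0.0.0: MATCH
Selected: next-hop 29.157.79.161 via eth0 (matched /0)


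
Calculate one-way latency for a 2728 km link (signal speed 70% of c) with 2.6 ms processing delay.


Speed = 0.7 * 3e5 km/s = 210000 km/s
Propagation delay = 2728 / 210000 = 0.013 s = 12.9905 ms
Processing delay = 2.6 ms
Total one-way latency = 15.5905 ms


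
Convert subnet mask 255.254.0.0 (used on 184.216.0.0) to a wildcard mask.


Subnet mask: 255.254.0.0
Wildcard = 255.255.255.255 - subnet mask
255 - 255 = 0
255 - 254 = 1
255 - 0 = 255
255 - 0 = 255
Wildcard: 0.1.255.255


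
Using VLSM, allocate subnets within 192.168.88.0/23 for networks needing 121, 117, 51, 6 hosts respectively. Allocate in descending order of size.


121 hosts -> /25 (126 usable): 192.168.88.0/25
117 hosts -> /25 (126 usable): 192.168.88.128/25
51 hosts -> /26 (62 usable): 192.168.89.0/26
6 hosts -> /29 (6 usable): 192.168.89.64/29
Allocation: 192.168.88.0/25 (121 hosts, 126 usable); 192.168.88.128/25 (117 hosts, 126 usable); 192.168.89.0/26 (51 hosts, 62 usable); 192.168.89.64/29 (6 hosts, 6 usable)


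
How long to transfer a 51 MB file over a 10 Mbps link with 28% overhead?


Effective throughput = 10 * (1 - 28/100) = 7.2 Mbps
File size in Mb = 51 * 8 = 408 Mb
Time = 408 / 7.2
Time = 56.6667 seconds


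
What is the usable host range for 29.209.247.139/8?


Network: 29.0.0.0
Broadcast: 29.255.255.255
First usable = network + 1
Last usable = broadcast - 1
Range: 29.0.0.1 to 29.255.255.254


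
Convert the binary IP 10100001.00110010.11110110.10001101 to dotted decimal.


10100001 = 161
00110010 = 50
11110110 = 246
10001101 = 141
IP: 161.50.246.141


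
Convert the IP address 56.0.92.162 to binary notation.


56 = 00111000
0 = 00000000
92 = 01011100
162 = 10100010
Binary: 00111000.00000000.01011100.10100010


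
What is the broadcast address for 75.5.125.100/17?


Network: 75.5.0.0/17
Host bits = 15
Set all host bits to 1:
Broadcast: 75.5.127.255


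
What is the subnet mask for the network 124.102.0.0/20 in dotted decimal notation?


/20 means 20 network bits, 12 host bits
Binary: 11111111111111111111000000000000
Mask: 255.255.240.0


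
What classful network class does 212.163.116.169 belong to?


First octet: 212
Binary: 11010100
110xxxxx -> Class C (192-223)
Class C, default mask 255.255.255.0 (/24)


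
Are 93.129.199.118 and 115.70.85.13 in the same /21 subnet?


Mask: 255.255.248.0
93.129.199.118 AND mask = 93.129.192.0
115.70.85.13 AND mask = 115.70.80.0
No, different subnets (93.129.192.0 vs 115.70.80.0)


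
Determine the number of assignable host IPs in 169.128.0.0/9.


Host bits = 32 - 9 = 23
Total addresses = 2^23 = 8388608
Usable = total - 2 (network and broadcast)
Usable hosts: 8388606


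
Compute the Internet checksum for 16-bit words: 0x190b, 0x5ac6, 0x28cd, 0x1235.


Sum all words (with carry folding):
+ 0x190b = 0x190b
+ 0x5ac6 = 0x73d1
+ 0x28cd = 0x9c9e
+ 0x1235 = 0xaed3
One's complement: ~0xaed3
Checksum = 0x512c


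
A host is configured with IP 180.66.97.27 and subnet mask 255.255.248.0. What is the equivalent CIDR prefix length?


Binary: 11111111.11111111.11111000.00000000
Count leading 1s
Prefix: /21


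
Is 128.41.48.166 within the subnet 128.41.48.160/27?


Subnet network: 128.41.48.160
Test IP AND mask: 128.41.48.160
Yes, 128.41.48.166 is in 128.41.48.160/27


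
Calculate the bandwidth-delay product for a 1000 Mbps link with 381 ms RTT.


BDP = bandwidth * RTT
= 1000 Mbps * 381 ms
= 1000 * 1e6 * 381 / 1000 bits
= 381000000 bits
= 47625000 bytes
= 46508.7891 KB
BDP = 381000000 bits (47625000 bytes)


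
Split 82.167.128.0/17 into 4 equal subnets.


New prefix = 17 + 2 = 19
Each subnet has 8192 addresses
  82.167.128.0/19
  82.167.160.0/19
  82.167.192.0/19
  82.167.224.0/19
Subnets: 82.167.128.0/19, 82.167.160.0/19, 82.167.192.0/19, 82.167.224.0/19


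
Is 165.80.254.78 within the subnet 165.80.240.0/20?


Subnet network: 165.80.240.0
Test IP AND mask: 165.80.240.0
Yes, 165.80.254.78 is in 165.80.240.0/20


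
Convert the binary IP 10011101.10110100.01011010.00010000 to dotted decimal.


10011101 = 157
10110100 = 180
01011010 = 90
00010000 = 16
IP: 157.180.90.16


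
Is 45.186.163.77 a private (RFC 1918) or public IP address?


RFC 1918 private ranges:
  10.0.0.0/8 (10.0.0.0 - 10.255.255.255)
  172.16.0.0/12 (172.16.0.0 - 172.31.255.255)
  192.168.0.0/16 (192.168.0.0 - 192.168.255.255)
Public (not in any RFC 1918 range)


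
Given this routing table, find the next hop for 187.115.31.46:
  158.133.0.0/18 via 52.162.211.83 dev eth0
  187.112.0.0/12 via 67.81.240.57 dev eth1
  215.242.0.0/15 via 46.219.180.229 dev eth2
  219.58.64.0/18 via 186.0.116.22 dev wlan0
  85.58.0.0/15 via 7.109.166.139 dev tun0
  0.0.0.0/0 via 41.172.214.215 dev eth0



Longest prefix match for 187.115.31.46:
  /18 158.133.0.0: no
  /12 187.112.0.0: MATCH
  /15 215.242.0.0: no
  /18 219.58.64.0: no
  /15 85.58.0.0: no
  /0 0.0.0.0: MATCH
Selected: next-hop 67.81.240.57 via eth1 (matched /12)


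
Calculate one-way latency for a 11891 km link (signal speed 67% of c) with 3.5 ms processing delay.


Speed = 0.67 * 3e5 km/s = 201000 km/s
Propagation delay = 11891 / 201000 = 0.0592 s = 59.1592 ms
Processing delay = 3.5 ms
Total one-way latency = 62.6592 ms


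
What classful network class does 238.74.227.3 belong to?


First octet: 238
Binary: 11101110
1110xxxx -> Class D (224-239)
Class D (multicast), default mask N/A


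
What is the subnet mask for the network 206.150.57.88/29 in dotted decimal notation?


/29 means 29 network bits, 3 host bits
Binary: 11111111111111111111111111111000
Mask: 255.255.255.248


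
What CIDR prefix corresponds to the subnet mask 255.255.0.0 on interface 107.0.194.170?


Binary: 11111111.11111111.00000000.00000000
Count leading 1s
Prefix: /16


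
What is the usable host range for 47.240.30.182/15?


Network: 47.240.0.0
Broadcast: 47.241.255.255
First usable = network + 1
Last usable = broadcast - 1
Range: 47.240.0.1 to 47.241.255.254


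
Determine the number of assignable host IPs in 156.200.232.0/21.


Host bits = 32 - 21 = 11
Total addresses = 2^11 = 2048
Usable = total - 2 (network and broadcast)
Usable hosts: 2046


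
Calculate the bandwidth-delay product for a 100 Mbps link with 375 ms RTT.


BDP = bandwidth * RTT
= 100 Mbps * 375 ms
= 100 * 1e6 * 375 / 1000 bits
= 37500000 bits
= 4687500 bytes
= 4577.6367 KB
BDP = 37500000 bits (4687500 bytes)


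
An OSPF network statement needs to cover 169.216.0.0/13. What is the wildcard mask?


Subnet mask: 255.248.0.0
Wildcard = 255.255.255.255 - subnet mask
255 - 255 = 0
255 - 248 = 7
255 - 0 = 255
255 - 0 = 255
Wildcard: 0.7.255.255


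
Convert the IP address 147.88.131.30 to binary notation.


147 = 10010011
88 = 01011000
131 = 10000011
30 = 00011110
Binary: 10010011.01011000.10000011.00011110


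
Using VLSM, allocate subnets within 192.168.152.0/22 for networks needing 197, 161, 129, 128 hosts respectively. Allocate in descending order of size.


197 hosts -> /24 (254 usable): 192.168.152.0/24
161 hosts -> /24 (254 usable): 192.168.153.0/24
129 hosts -> /24 (254 usable): 192.168.154.0/24
128 hosts -> /24 (254 usable): 192.168.155.0/24
Allocation: 192.168.152.0/24 (197 hosts, 254 usable); 192.168.153.0/24 (161 hosts, 254 usable); 192.168.154.0/24 (129 hosts, 254 usable); 192.168.155.0/24 (128 hosts, 254 usable)


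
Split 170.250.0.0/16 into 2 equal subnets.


New prefix = 16 + 1 = 17
Each subnet has 32768 addresses
  170.250.0.0/17
  170.250.128.0/17
Subnets: 170.250.0.0/17, 170.250.128.0/17


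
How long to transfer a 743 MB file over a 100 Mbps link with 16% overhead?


Effective throughput = 100 * (1 - 16/100) = 84 Mbps
File size in Mb = 743 * 8 = 5944 Mb
Time = 5944 / 84
Time = 70.7619 seconds


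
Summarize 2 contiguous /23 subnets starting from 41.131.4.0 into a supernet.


Original prefix: /23
Number of subnets: 2 = 2^1
New prefix = 23 - 1 = 22
Supernet: 41.131.4.0/22


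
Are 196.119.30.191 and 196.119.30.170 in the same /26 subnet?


Mask: 255.255.255.192
196.119.30.191 AND mask = 196.119.30.128
196.119.30.170 AND mask = 196.119.30.128
Yes, same subnet (196.119.30.128)


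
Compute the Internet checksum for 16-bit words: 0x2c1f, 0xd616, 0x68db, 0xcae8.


Sum all words (with carry folding):
+ 0x2c1f = 0x2c1f
+ 0xd616 = 0x0236
+ 0x68db = 0x6b11
+ 0xcae8 = 0x35fa
One's complement: ~0x35fa
Checksum = 0xca05


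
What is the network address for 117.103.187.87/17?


IP:   01110101.01100111.10111011.01010111
Mask: 11111111.11111111.10000000.00000000
AND operation:
Net:  01110101.01100111.10000000.00000000
Network: 117.103.128.0/17


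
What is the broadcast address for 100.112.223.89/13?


Network: 100.112.0.0/13
Host bits = 19
Set all host bits to 1:
Broadcast: 100.119.255.255


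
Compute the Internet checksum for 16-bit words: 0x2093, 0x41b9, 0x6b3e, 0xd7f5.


Sum all words (with carry folding):
+ 0x2093 = 0x2093
+ 0x41b9 = 0x624c
+ 0x6b3e = 0xcd8a
+ 0xd7f5 = 0xa580
One's complement: ~0xa580
Checksum = 0x5a7f


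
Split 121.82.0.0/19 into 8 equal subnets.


New prefix = 19 + 3 = 22
Each subnet has 1024 addresses
  121.82.0.0/22
  121.82.4.0/22
  121.82.8.0/22
  121.82.12.0/22
  121.82.16.0/22
  121.82.20.0/22
  121.82.24.0/22
  121.82.28.0/22
Subnets: 121.82.0.0/22, 121.82.4.0/22, 121.82.8.0/22, 121.82.12.0/22, 121.82.16.0/22, 121.82.20.0/22, 121.82.24.0/22, 121.82.28.0/22


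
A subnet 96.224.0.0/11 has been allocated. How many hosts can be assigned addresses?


Host bits = 32 - 11 = 21
Total addresses = 2^21 = 2097152
Usable = total - 2 (network and broadcast)
Usable hosts: 2097150


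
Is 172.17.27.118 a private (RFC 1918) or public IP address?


RFC 1918 private ranges:
  10.0.0.0/8 (10.0.0.0 - 10.255.255.255)
  172.16.0.0/12 (172.16.0.0 - 172.31.255.255)
  192.168.0.0/16 (192.168.0.0 - 192.168.255.255)
Private (in 172.16.0.0/12)


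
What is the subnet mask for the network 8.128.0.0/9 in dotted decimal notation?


/9 means 9 network bits, 23 host bits
Binary: 11111111100000000000000000000000
Mask: 255.128.0.0


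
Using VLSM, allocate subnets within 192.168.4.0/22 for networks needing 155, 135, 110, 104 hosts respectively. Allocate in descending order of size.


155 hosts -> /24 (254 usable): 192.168.4.0/24
135 hosts -> /24 (254 usable): 192.168.5.0/24
110 hosts -> /25 (126 usable): 192.168.6.0/25
104 hosts -> /25 (126 usable): 192.168.6.128/25
Allocation: 192.168.4.0/24 (155 hosts, 254 usable); 192.168.5.0/24 (135 hosts, 254 usable); 192.168.6.0/25 (110 hosts, 126 usable); 192.168.6.128/25 (104 hosts, 126 usable)


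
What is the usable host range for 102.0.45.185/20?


Network: 102.0.32.0
Broadcast: 102.0.47.255
First usable = network + 1
Last usable = broadcast - 1
Range: 102.0.32.1 to 102.0.47.254


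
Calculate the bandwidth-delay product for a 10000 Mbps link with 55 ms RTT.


BDP = bandwidth * RTT
= 10000 Mbps * 55 ms
= 10000 * 1e6 * 55 / 1000 bits
= 550000000 bits
= 68750000 bytes
= 67138.6719 KB
BDP = 550000000 bits (68750000 bytes)


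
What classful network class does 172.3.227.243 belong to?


First octet: 172
Binary: 10101100
10xxxxxx -> Class B (128-191)
Class B, default mask 255.255.0.0 (/16)


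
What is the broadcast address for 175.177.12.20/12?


Network: 175.176.0.0/12
Host bits = 20
Set all host bits to 1:
Broadcast: 175.191.255.255


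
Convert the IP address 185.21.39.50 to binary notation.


185 = 10111001
21 = 00010101
39 = 00100111
50 = 00110010
Binary: 10111001.00010101.00100111.00110010


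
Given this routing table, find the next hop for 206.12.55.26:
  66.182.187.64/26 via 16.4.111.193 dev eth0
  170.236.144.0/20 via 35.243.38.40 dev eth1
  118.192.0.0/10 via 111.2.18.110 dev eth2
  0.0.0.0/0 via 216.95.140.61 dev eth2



Longest prefix match for 206.12.55.26:
  /26 66.182.187.64: no
  /20 170.236.144.0: no
  /10 118.192.0.0: no
  /0 0.0.0.0: MATCH
Selected: next-hop 216.95.140.61 via eth2 (matched /0)


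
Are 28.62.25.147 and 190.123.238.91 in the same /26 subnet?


Mask: 255.255.255.192
28.62.25.147 AND mask = 28.62.25.128
190.123.238.91 AND mask = 190.123.238.64
No, different subnets (28.62.25.128 vs 190.123.238.64)


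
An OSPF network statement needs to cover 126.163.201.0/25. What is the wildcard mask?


Subnet mask: 255.255.255.128
Wildcard = 255.255.255.255 - subnet mask
255 - 255 = 0
255 - 255 = 0
255 - 255 = 0
255 - 128 = 127
Wildcard: 0.0.0.127


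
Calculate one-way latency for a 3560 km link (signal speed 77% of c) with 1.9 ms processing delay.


Speed = 0.77 * 3e5 km/s = 231000 km/s
Propagation delay = 3560 / 231000 = 0.0154 s = 15.4113 ms
Processing delay = 1.9 ms
Total one-way latency = 17.3113 ms


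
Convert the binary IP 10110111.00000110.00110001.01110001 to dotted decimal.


10110111 = 183
00000110 = 6
00110001 = 49
01110001 = 113
IP: 183.6.49.113


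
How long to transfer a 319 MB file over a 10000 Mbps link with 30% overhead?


Effective throughput = 10000 * (1 - 30/100) = 7000 Mbps
File size in Mb = 319 * 8 = 2552 Mb
Time = 2552 / 7000
Time = 0.3646 seconds


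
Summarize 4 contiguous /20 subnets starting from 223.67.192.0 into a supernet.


Original prefix: /20
Number of subnets: 4 = 2^2
New prefix = 20 - 2 = 18
Supernet: 223.67.192.0/18


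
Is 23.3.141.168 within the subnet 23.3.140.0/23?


Subnet network: 23.3.140.0
Test IP AND mask: 23.3.140.0
Yes, 23.3.141.168 is in 23.3.140.0/23


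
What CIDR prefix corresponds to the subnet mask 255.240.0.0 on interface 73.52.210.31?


Binary: 11111111.11110000.00000000.00000000
Count leading 1s
Prefix: /12


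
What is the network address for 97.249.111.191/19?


IP:   01100001.11111001.01101111.10111111
Mask: 11111111.11111111.11100000.00000000
AND operation:
Net:  01100001.11111001.01100000.00000000
Network: 97.249.96.0/19


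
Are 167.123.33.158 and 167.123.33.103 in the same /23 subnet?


Mask: 255.255.254.0
167.123.33.158 AND mask = 167.123.32.0
167.123.33.103 AND mask = 167.123.32.0
Yes, same subnet (167.123.32.0)


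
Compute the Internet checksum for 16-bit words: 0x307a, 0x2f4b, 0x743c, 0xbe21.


Sum all words (with carry folding):
+ 0x307a = 0x307a
+ 0x2f4b = 0x5fc5
+ 0x743c = 0xd401
+ 0xbe21 = 0x9223
One's complement: ~0x9223
Checksum = 0x6ddc


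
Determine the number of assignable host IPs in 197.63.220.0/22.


Host bits = 32 - 22 = 10
Total addresses = 2^10 = 1024
Usable = total - 2 (network and broadcast)
Usable hosts: 1022


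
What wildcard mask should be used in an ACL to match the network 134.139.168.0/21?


Subnet mask: 255.255.248.0
Wildcard = 255.255.255.255 - subnet mask
255 - 255 = 0
255 - 255 = 0
255 - 248 = 7
255 - 0 = 255
Wildcard: 0.0.7.255


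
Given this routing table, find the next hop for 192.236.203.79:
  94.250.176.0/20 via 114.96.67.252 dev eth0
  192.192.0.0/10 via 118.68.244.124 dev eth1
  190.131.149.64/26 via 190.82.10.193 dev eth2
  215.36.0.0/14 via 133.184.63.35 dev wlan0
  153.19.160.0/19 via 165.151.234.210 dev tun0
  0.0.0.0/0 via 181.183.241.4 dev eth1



Longest prefix match for 192.236.203.79:
  /20 94.250.176.0: no
  /10 192.192.0.0: MATCH
  /26 190.131.149.64: no
  /14 215.36.0.0: no
  /19 153.19.160.0: no
  /0 0.0.0.0: MATCH
Selected: next-hop 118.68.244.124 via eth1 (matched /10)


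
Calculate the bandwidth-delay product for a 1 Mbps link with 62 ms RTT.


BDP = bandwidth * RTT
= 1 Mbps * 62 ms
= 1 * 1e6 * 62 / 1000 bits
= 62000 bits
= 7750 bytes
= 7.5684 KB
BDP = 62000 bits (7750 bytes)


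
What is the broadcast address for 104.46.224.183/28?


Network: 104.46.224.176/28
Host bits = 4
Set all host bits to 1:
Broadcast: 104.46.224.191


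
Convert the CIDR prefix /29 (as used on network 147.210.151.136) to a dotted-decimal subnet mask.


/29 means 29 network bits, 3 host bits
Binary: 11111111111111111111111111111000
Mask: 255.255.255.248


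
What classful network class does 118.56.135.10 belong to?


First octet: 118
Binary: 01110110
0xxxxxxx -> Class A (1-126)
Class A, default mask 255.0.0.0 (/8)


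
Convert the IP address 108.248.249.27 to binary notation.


108 = 01101100
248 = 11111000
249 = 11111001
27 = 00011011
Binary: 01101100.11111000.11111001.00011011


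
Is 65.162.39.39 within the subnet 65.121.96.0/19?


Subnet network: 65.121.96.0
Test IP AND mask: 65.162.32.0
No, 65.162.39.39 is not in 65.121.96.0/19


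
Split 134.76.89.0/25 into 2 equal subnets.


New prefix = 25 + 1 = 26
Each subnet has 64 addresses
  134.76.89.0/26
  134.76.89.64/26
Subnets: 134.76.89.0/26, 134.76.89.64/26


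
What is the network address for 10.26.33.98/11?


IP:   00001010.00011010.00100001.01100010
Mask: 11111111.11100000.00000000.00000000
AND operation:
Net:  00001010.00000000.00000000.00000000
Network: 10.0.0.0/11


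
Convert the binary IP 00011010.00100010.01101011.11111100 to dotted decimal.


00011010 = 26
00100010 = 34
01101011 = 107
11111100 = 252
IP: 26.34.107.252


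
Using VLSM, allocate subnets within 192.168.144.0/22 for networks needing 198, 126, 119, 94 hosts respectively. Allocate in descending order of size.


198 hosts -> /24 (254 usable): 192.168.144.0/24
126 hosts -> /25 (126 usable): 192.168.145.0/25
119 hosts -> /25 (126 usable): 192.168.145.128/25
94 hosts -> /25 (126 usable): 192.168.146.0/25
Allocation: 192.168.144.0/24 (198 hosts, 254 usable); 192.168.145.0/25 (126 hosts, 126 usable); 192.168.145.128/25 (119 hosts, 126 usable); 192.168.146.0/25 (94 hosts, 126 usable)


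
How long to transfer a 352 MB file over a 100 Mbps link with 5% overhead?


Effective throughput = 100 * (1 - 5/100) = 95 Mbps
File size in Mb = 352 * 8 = 2816 Mb
Time = 2816 / 95
Time = 29.6421 seconds


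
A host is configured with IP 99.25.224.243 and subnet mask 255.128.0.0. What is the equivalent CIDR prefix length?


Binary: 11111111.10000000.00000000.00000000
Count leading 1s
Prefix: /9


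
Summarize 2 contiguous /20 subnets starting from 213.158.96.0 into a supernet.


Original prefix: /20
Number of subnets: 2 = 2^1
New prefix = 20 - 1 = 19
Supernet: 213.158.96.0/19


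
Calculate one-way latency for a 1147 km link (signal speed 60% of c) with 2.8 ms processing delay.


Speed = 0.6 * 3e5 km/s = 180000 km/s
Propagation delay = 1147 / 180000 = 0.0064 s = 6.3722 ms
Processing delay = 2.8 ms
Total one-way latency = 9.1722 ms


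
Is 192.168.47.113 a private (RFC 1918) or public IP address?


RFC 1918 private ranges:
  10.0.0.0/8 (10.0.0.0 - 10.255.255.255)
  172.16.0.0/12 (172.16.0.0 - 172.31.255.255)
  192.168.0.0/16 (192.168.0.0 - 192.168.255.255)
Private (in 192.168.0.0/16)


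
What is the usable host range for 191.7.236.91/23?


Network: 191.7.236.0
Broadcast: 191.7.237.255
First usable = network + 1
Last usable = broadcast - 1
Range: 191.7.236.1 to 191.7.237.254


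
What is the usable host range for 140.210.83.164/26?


Network: 140.210.83.128
Broadcast: 140.210.83.191
First usable = network + 1
Last usable = broadcast - 1
Range: 140.210.83.129 to 140.210.83.190


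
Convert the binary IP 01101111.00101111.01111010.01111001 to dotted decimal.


01101111 = 111
00101111 = 47
01111010 = 122
01111001 = 121
IP: 111.47.122.121


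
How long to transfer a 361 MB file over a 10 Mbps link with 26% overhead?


Effective throughput = 10 * (1 - 26/100) = 7.4 Mbps
File size in Mb = 361 * 8 = 2888 Mb
Time = 2888 / 7.4
Time = 390.2703 seconds


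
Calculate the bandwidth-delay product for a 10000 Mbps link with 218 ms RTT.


BDP = bandwidth * RTT
= 10000 Mbps * 218 ms
= 10000 * 1e6 * 218 / 1000 bits
= 2180000000 bits
= 272500000 bytes
= 266113.2812 KB
BDP = 2180000000 bits (272500000 bytes)


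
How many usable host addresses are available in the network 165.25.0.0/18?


Host bits = 32 - 18 = 14
Total addresses = 2^14 = 16384
Usable = total - 2 (network and broadcast)
Usable hosts: 16382


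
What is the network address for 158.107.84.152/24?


IP:   10011110.01101011.01010100.10011000
Mask: 11111111.11111111.11111111.00000000
AND operation:
Net:  10011110.01101011.01010100.00000000
Network: 158.107.84.0/24


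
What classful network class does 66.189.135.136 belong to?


First octet: 66
Binary: 01000010
0xxxxxxx -> Class A (1-126)
Class A, default mask 255.0.0.0 (/8)


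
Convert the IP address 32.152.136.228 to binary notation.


32 = 00100000
152 = 10011000
136 = 10001000
228 = 11100100
Binary: 00100000.10011000.10001000.11100100


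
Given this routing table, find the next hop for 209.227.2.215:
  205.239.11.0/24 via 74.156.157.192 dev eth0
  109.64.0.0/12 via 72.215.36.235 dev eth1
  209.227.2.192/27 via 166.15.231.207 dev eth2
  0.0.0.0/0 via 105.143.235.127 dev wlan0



Longest prefix match for 209.227.2.215:
  /24 205.239.11.0: no
  /12 109.64.0.0: no
  /27 209.227.2.192: MATCH
  /0 0.0.0.0: MATCH
Selected: next-hop 166.15.231.207 via eth2 (matched /27)


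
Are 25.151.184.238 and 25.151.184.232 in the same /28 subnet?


Mask: 255.255.255.240
25.151.184.238 AND mask = 25.151.184.224
25.151.184.232 AND mask = 25.151.184.224
Yes, same subnet (25.151.184.224)


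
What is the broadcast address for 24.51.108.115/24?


Network: 24.51.108.0/24
Host bits = 8
Set all host bits to 1:
Broadcast: 24.51.108.255


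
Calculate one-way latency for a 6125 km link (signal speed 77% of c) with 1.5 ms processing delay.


Speed = 0.77 * 3e5 km/s = 231000 km/s
Propagation delay = 6125 / 231000 = 0.0265 s = 26.5152 ms
Processing delay = 1.5 ms
Total one-way latency = 28.0152 ms


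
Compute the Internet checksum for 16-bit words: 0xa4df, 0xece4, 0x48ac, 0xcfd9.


Sum all words (with carry folding):
+ 0xa4df = 0xa4df
+ 0xece4 = 0x91c4
+ 0x48ac = 0xda70
+ 0xcfd9 = 0xaa4a
One's complement: ~0xaa4a
Checksum = 0x55b5


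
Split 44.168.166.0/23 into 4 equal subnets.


New prefix = 23 + 2 = 25
Each subnet has 128 addresses
  44.168.166.0/25
  44.168.166.128/25
  44.168.167.0/25
  44.168.167.128/25
Subnets: 44.168.166.0/25, 44.168.166.128/25, 44.168.167.0/25, 44.168.167.128/25


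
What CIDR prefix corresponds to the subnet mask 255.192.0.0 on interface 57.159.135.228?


Binary: 11111111.11000000.00000000.00000000
Count leading 1s
Prefix: /10


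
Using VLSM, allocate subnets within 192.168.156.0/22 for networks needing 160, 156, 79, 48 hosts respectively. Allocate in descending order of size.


160 hosts -> /24 (254 usable): 192.168.156.0/24
156 hosts -> /24 (254 usable): 192.168.157.0/24
79 hosts -> /25 (126 usable): 192.168.158.0/25
48 hosts -> /26 (62 usable): 192.168.158.128/26
Allocation: 192.168.156.0/24 (160 hosts, 254 usable); 192.168.157.0/24 (156 hosts, 254 usable); 192.168.158.0/25 (79 hosts, 126 usable); 192.168.158.128/26 (48 hosts, 62 usable)


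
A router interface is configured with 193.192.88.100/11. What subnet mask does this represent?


/11 means 11 network bits, 21 host bits
Binary: 11111111111000000000000000000000
Mask: 255.224.0.0


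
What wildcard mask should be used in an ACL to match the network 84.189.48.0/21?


Subnet mask: 255.255.248.0
Wildcard = 255.255.255.255 - subnet mask
255 - 255 = 0
255 - 255 = 0
255 - 248 = 7
255 - 0 = 255
Wildcard: 0.0.7.255


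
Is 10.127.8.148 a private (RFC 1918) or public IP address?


RFC 1918 private ranges:
  10.0.0.0/8 (10.0.0.0 - 10.255.255.255)
  172.16.0.0/12 (172.16.0.0 - 172.31.255.255)
  192.168.0.0/16 (192.168.0.0 - 192.168.255.255)
Private (in 10.0.0.0/8)


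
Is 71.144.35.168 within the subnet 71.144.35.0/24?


Subnet network: 71.144.35.0
Test IP AND mask: 71.144.35.0
Yes, 71.144.35.168 is in 71.144.35.0/24


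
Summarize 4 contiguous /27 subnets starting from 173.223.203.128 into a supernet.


Original prefix: /27
Number of subnets: 4 = 2^2
New prefix = 27 - 2 = 25
Supernet: 173.223.203.128/25


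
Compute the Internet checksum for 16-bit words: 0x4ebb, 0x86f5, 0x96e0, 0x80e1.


Sum all words (with carry folding):
+ 0x4ebb = 0x4ebb
+ 0x86f5 = 0xd5b0
+ 0x96e0 = 0x6c91
+ 0x80e1 = 0xed72
One's complement: ~0xed72
Checksum = 0x128d


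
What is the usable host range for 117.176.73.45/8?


Network: 117.0.0.0
Broadcast: 117.255.255.255
First usable = network + 1
Last usable = broadcast - 1
Range: 117.0.0.1 to 117.255.255.254


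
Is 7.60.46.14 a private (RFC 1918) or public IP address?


RFC 1918 private ranges:
  10.0.0.0/8 (10.0.0.0 - 10.255.255.255)
  172.16.0.0/12 (172.16.0.0 - 172.31.255.255)
  192.168.0.0/16 (192.168.0.0 - 192.168.255.255)
Public (not in any RFC 1918 range)


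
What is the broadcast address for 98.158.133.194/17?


Network: 98.158.128.0/17
Host bits = 15
Set all host bits to 1:
Broadcast: 98.158.255.255


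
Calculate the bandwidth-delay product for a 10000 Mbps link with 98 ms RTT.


BDP = bandwidth * RTT
= 10000 Mbps * 98 ms
= 10000 * 1e6 * 98 / 1000 bits
= 980000000 bits
= 122500000 bytes
= 119628.9062 KB
BDP = 980000000 bits (122500000 bytes)


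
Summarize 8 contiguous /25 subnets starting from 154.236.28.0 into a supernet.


Original prefix: /25
Number of subnets: 8 = 2^3
New prefix = 25 - 3 = 22
Supernet: 154.236.28.0/22


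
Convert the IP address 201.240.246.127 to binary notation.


201 = 11001001
240 = 11110000
246 = 11110110
127 = 01111111
Binary: 11001001.11110000.11110110.01111111


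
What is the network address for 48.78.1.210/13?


IP:   00110000.01001110.00000001.11010010
Mask: 11111111.11111000.00000000.00000000
AND operation:
Net:  00110000.01001000.00000000.00000000
Network: 48.72.0.0/13


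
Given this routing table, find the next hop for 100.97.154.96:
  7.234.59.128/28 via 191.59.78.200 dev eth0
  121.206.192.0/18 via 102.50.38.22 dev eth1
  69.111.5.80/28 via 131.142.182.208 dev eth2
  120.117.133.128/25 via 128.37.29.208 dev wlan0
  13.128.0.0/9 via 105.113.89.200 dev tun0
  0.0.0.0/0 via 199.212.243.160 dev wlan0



Longest prefix match for 100.97.154.96:
  /28 7.234.59.128: no
  /18 121.206.192.0: no
  /28 69.111.5.80: no
  /25 120.117.133.128: no
  /9 13.128.0.0: no
  /0 0.0.0.0: MATCH
Selected: next-hop 199.212.243.160 via wlan0 (matched /0)


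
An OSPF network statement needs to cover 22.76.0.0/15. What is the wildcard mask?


Subnet mask: 255.254.0.0
Wildcard = 255.255.255.255 - subnet mask
255 - 255 = 0
255 - 254 = 1
255 - 0 = 255
255 - 0 = 255
Wildcard: 0.1.255.255


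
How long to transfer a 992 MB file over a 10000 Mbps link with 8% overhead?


Effective throughput = 10000 * (1 - 8/100) = 9200 Mbps
File size in Mb = 992 * 8 = 7936 Mb
Time = 7936 / 9200
Time = 0.8626 seconds


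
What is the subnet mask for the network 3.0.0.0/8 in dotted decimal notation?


/8 means 8 network bits, 24 host bits
Binary: 11111111000000000000000000000000
Mask: 255.0.0.0


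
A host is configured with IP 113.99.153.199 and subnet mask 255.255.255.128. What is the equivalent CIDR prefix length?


Binary: 11111111.11111111.11111111.10000000
Count leading 1s
Prefix: /25


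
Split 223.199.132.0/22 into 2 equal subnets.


New prefix = 22 + 1 = 23
Each subnet has 512 addresses
  223.199.132.0/23
  223.199.134.0/23
Subnets: 223.199.132.0/23, 223.199.134.0/23


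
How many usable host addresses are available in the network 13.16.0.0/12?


Host bits = 32 - 12 = 20
Total addresses = 2^20 = 1048576
Usable = total - 2 (network and broadcast)
Usable hosts: 1048574


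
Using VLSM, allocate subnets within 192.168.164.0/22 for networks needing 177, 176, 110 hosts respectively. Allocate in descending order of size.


177 hosts -> /24 (254 usable): 192.168.164.0/24
176 hosts -> /24 (254 usable): 192.168.165.0/24
110 hosts -> /25 (126 usable): 192.168.166.0/25
Allocation: 192.168.164.0/24 (177 hosts, 254 usable); 192.168.165.0/24 (176 hosts, 254 usable); 192.168.166.0/25 (110 hosts, 126 usable)


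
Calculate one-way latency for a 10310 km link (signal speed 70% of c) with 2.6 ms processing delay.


Speed = 0.7 * 3e5 km/s = 210000 km/s
Propagation delay = 10310 / 210000 = 0.0491 s = 49.0952 ms
Processing delay = 2.6 ms
Total one-way latency = 51.6952 ms


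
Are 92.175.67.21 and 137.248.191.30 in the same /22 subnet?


Mask: 255.255.252.0
92.175.67.21 AND mask = 92.175.64.0
137.248.191.30 AND mask = 137.248.188.0
No, different subnets (92.175.64.0 vs 137.248.188.0)


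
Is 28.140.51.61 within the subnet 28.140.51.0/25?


Subnet network: 28.140.51.0
Test IP AND mask: 28.140.51.0
Yes, 28.140.51.61 is in 28.140.51.0/25


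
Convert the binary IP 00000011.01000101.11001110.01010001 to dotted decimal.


00000011 = 3
01000101 = 69
11001110 = 206
01010001 = 81
IP: 3.69.206.81


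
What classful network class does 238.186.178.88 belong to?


First octet: 238
Binary: 11101110
1110xxxx -> Class D (224-239)
Class D (multicast), default mask N/A


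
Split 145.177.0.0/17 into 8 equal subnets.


New prefix = 17 + 3 = 20
Each subnet has 4096 addresses
  145.177.0.0/20
  145.177.16.0/20
  145.177.32.0/20
  145.177.48.0/20
  145.177.64.0/20
  145.177.80.0/20
  145.177.96.0/20
  145.177.112.0/20
Subnets: 145.177.0.0/20, 145.177.16.0/20, 145.177.32.0/20, 145.177.48.0/20, 145.177.64.0/20, 145.177.80.0/20, 145.177.96.0/20, 145.177.112.0/20


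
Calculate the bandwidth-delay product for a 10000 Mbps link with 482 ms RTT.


BDP = bandwidth * RTT
= 10000 Mbps * 482 ms
= 10000 * 1e6 * 482 / 1000 bits
= 4820000000 bits
= 602500000 bytes
= 588378.9062 KB
BDP = 4820000000 bits (602500000 bytes)


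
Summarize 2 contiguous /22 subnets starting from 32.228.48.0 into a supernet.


Original prefix: /22
Number of subnets: 2 = 2^1
New prefix = 22 - 1 = 21
Supernet: 32.228.48.0/21


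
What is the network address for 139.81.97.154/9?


IP:   10001011.01010001.01100001.10011010
Mask: 11111111.10000000.00000000.00000000
AND operation:
Net:  10001011.00000000.00000000.00000000
Network: 139.0.0.0/9


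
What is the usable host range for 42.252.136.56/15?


Network: 42.252.0.0
Broadcast: 42.253.255.255
First usable = network + 1
Last usable = broadcast - 1
Range: 42.252.0.1 to 42.253.255.254


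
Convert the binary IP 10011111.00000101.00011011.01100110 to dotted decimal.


10011111 = 159
00000101 = 5
00011011 = 27
01100110 = 102
IP: 159.5.27.102


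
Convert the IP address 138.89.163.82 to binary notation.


138 = 10001010
89 = 01011001
163 = 10100011
82 = 01010010
Binary: 10001010.01011001.10100011.01010010


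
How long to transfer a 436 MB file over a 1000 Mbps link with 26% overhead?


Effective throughput = 1000 * (1 - 26/100) = 740 Mbps
File size in Mb = 436 * 8 = 3488 Mb
Time = 3488 / 740
Time = 4.7135 seconds


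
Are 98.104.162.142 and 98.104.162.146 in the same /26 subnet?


Mask: 255.255.255.192
98.104.162.142 AND mask = 98.104.162.128
98.104.162.146 AND mask = 98.104.162.128
Yes, same subnet (98.104.162.128)


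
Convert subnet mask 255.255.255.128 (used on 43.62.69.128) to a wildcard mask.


Subnet mask: 255.255.255.128
Wildcard = 255.255.255.255 - subnet mask
255 - 255 = 0
255 - 255 = 0
255 - 255 = 0
255 - 128 = 127
Wildcard: 0.0.0.127


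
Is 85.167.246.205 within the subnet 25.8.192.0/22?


Subnet network: 25.8.192.0
Test IP AND mask: 85.167.244.0
No, 85.167.246.205 is not in 25.8.192.0/22


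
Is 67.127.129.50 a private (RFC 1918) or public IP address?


RFC 1918 private ranges:
  10.0.0.0/8 (10.0.0.0 - 10.255.255.255)
  172.16.0.0/12 (172.16.0.0 - 172.31.255.255)
  192.168.0.0/16 (192.168.0.0 - 192.168.255.255)
Public (not in any RFC 1918 range)


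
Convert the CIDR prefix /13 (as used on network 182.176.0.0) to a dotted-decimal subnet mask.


/13 means 13 network bits, 19 host bits
Binary: 11111111111110000000000000000000
Mask: 255.248.0.0


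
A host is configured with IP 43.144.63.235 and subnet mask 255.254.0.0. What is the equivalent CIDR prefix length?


Binary: 11111111.11111110.00000000.00000000
Count leading 1s
Prefix: /15


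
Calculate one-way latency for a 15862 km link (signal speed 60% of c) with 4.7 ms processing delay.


Speed = 0.6 * 3e5 km/s = 180000 km/s
Propagation delay = 15862 / 180000 = 0.0881 s = 88.1222 ms
Processing delay = 4.7 ms
Total one-way latency = 92.8222 ms


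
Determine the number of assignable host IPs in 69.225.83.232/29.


Host bits = 32 - 29 = 3
Total addresses = 2^3 = 8
Usable = total - 2 (network and broadcast)
Usable hosts: 6


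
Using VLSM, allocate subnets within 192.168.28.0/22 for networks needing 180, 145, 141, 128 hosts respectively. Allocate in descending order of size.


180 hosts -> /24 (254 usable): 192.168.28.0/24
145 hosts -> /24 (254 usable): 192.168.29.0/24
141 hosts -> /24 (254 usable): 192.168.30.0/24
128 hosts -> /24 (254 usable): 192.168.31.0/24
Allocation: 192.168.28.0/24 (180 hosts, 254 usable); 192.168.29.0/24 (145 hosts, 254 usable); 192.168.30.0/24 (141 hosts, 254 usable); 192.168.31.0/24 (128 hosts, 254 usable)


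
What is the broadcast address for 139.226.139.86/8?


Network: 139.0.0.0/8
Host bits = 24
Set all host bits to 1:
Broadcast: 139.255.255.255


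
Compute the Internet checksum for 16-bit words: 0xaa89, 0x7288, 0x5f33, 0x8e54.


Sum all words (with carry folding):
+ 0xaa89 = 0xaa89
+ 0x7288 = 0x1d12
+ 0x5f33 = 0x7c45
+ 0x8e54 = 0x0a9a
One's complement: ~0x0a9a
Checksum = 0xf565


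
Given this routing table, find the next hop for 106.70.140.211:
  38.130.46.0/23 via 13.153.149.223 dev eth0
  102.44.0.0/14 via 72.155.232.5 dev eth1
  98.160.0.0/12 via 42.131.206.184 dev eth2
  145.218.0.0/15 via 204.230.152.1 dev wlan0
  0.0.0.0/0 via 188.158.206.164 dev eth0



Longest prefix match for 106.70.140.211:
  /23 38.130.46.0: no
  /14 102.44.0.0: no
  /12 98.160.0.0: no
  /15 145.218.0.0: no
  /0 0.0.0.0: MATCH
Selected: next-hop 188.158.206.164 via eth0 (matched /0)
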